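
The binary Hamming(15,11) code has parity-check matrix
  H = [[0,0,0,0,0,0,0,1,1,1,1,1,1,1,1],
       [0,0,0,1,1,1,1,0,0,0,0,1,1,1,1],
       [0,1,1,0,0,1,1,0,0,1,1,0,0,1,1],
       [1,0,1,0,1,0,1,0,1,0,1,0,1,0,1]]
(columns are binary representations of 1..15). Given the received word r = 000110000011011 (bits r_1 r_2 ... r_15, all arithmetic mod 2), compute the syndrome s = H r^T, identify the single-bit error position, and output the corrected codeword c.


s = (0, 1, 1, 1)^T, error position = 7, corrected codeword c = 000110100011011

Compute s = H r^T mod 2 one row at a time:
  s_1 = 0 + 0 + 0 + 1 + 1 + 0 + 1 + 1 = 4 ≡ 0 (mod 2).
  s_2 = 1 + 1 + 0 + 0 + 1 + 0 + 1 + 1 = 5 ≡ 1 (mod 2).
  s_3 = 0 + 0 + 0 + 0 + 0 + 1 + 1 + 1 = 3 ≡ 1 (mod 2).
  s_4 = 0 + 0 + 1 + 0 + 0 + 1 + 0 + 1 = 3 ≡ 1 (mod 2).
s = (0, 1, 1, 1)^T — this equals column 7 of H (binary 0111), so error is at position 7.
Correct: flip bit 7 of r = 000110000011011 to get c = 000110100011011.


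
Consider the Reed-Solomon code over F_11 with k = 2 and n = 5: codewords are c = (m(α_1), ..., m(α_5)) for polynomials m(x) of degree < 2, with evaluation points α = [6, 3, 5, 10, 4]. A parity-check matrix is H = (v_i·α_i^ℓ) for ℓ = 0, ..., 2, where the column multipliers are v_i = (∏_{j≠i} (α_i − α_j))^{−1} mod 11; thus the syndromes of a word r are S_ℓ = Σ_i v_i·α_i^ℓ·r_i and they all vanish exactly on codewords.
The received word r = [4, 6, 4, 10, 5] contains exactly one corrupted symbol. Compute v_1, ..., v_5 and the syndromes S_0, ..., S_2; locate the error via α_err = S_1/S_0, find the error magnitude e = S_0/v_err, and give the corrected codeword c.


S = (5, 8, 4), error at position 1, error magnitude e = 1, c = [3, 6, 4, 10, 5].

Step 1: column multipliers v_i = (∏_{j≠i}(α_i − α_j))^{−1} mod 11.
  i = 1 (α = 6): (6−3)(6−5)(6−10)(6−4) = 3·1·(−4)·2 = −24 ≡ 9, so v_1 = 9^{−1} = 5 (mod 11).
  i = 2 (α = 3): (3−6)(3−5)(3−10)(3−4) = (−3)·(−2)·(−7)·(−1) = 42 ≡ 9, so v_2 = 9^{−1} = 5 (mod 11).
  i = 3 (α = 5): (5−6)(5−3)(5−10)(5−4) = (−1)·2·(−5)·1 = 10 ≡ 10, so v_3 = 10^{−1} = 10 (mod 11).
  i = 4 (α = 10): (10−6)(10−3)(10−5)(10−4) = 4·7·5·6 = 840 ≡ 4, so v_4 = 4^{−1} = 3 (mod 11).
  i = 5 (α = 4): (4−6)(4−3)(4−5)(4−10) = (−2)·1·(−1)·(−6) = −12 ≡ 10, so v_5 = 10^{−1} = 10 (mod 11).
  v = [5, 5, 10, 3, 10].
Step 2: syndromes of r = [4, 6, 4, 10, 5] (all sums mod 11).
  S_0 = Σ v_i r_i = 5·4 + 5·6 + 10·4 + 3·10 + 10·5 = 170 ≡ 5.
  S_1 = Σ v_i α_i r_i = 5·6·4 + 5·3·6 + 10·5·4 + 3·10·10 + 10·4·5 = 910 ≡ 8.
  α_i^2 mod 11 = [3, 9, 3, 1, 5].
  S_2 = Σ v_i α_i^2 r_i = 5·3·4 + 5·9·6 + 10·3·4 + 3·1·10 + 10·5·5 = 730 ≡ 4.
  S = (5, 8, 4) ≠ 0, so r is not a codeword (an error is present).
Step 3: locate the error. For a single error e at position i, S_ℓ = v_i·e·α_i^ℓ, so α_err = S_1/S_0.
  S_0^{−1} = 5^{−1} = 9 (mod 11), so α_err = 8·9 = 72 ≡ 6 = α_1. Error position i = 1.
  Consistency check: S_2/S_1 = 4·7 = 28 ≡ 6 = α_err ✓ (single-error assumption holds).
Step 4: error magnitude e = S_0/v_1 = S_0·∏_{j≠1}(α_1 − α_j) = 5·9 = 45 ≡ 1 (mod 11).
Step 5: correct position 1: c_1 = r_1 − e = 4 − 1 ≡ 3 (mod 11). Hence c = [3, 6, 4, 10, 5].
  Check: interpolating c through the α_i gives m(x) = 9 + 10·x (degree < 2) with m(α_i) = c_i for every i, so c is indeed a codeword.


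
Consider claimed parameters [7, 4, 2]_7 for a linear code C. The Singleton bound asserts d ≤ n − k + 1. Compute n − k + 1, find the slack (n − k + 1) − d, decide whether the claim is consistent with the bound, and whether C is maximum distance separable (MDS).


Singleton RHS = n − k + 1 = 4, slack = 2, bound satisfied, not MDS.

Singleton bound: d ≤ n − k + 1.
Here n = 7, k = 4, so n − k + 1 = 4.
Given d = 2, check d ≤ 4: YES.
Slack = (n − k + 1) − d = 2.
The code is NOT MDS (slack = 2 > 0).
Description: the claimed parameters are [7, 4, 2]_7; such a code would be non-MDS.


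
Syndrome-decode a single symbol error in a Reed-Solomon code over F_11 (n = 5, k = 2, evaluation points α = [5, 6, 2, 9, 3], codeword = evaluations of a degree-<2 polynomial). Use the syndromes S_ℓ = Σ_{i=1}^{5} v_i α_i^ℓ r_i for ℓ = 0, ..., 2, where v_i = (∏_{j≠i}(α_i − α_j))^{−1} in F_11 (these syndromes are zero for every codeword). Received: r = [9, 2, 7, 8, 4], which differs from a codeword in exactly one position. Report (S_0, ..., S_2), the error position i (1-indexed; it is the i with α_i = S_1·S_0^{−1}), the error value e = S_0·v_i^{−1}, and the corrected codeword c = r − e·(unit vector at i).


S = (5, 8, 4), error at position 2, error magnitude e = 7, c = [9, 6, 7, 8, 4].

Step 1: column multipliers v_i = (∏_{j≠i}(α_i − α_j))^{−1} mod 11.
  i = 1 (α = 5): (5−6)(5−2)(5−9)(5−3) = (−1)·3·(−4)·2 = 24 ≡ 2, so v_1 = 2^{−1} = 6 (mod 11).
  i = 2 (α = 6): (6−5)(6−2)(6−9)(6−3) = 1·4·(−3)·3 = −36 ≡ 8, so v_2 = 8^{−1} = 7 (mod 11).
  i = 3 (α = 2): (2−5)(2−6)(2−9)(2−3) = (−3)·(−4)·(−7)·(−1) = 84 ≡ 7, so v_3 = 7^{−1} = 8 (mod 11).
  i = 4 (α = 9): (9−5)(9−6)(9−2)(9−3) = 4·3·7·6 = 504 ≡ 9, so v_4 = 9^{−1} = 5 (mod 11).
  i = 5 (α = 3): (3−5)(3−6)(3−2)(3−9) = (−2)·(−3)·1·(−6) = −36 ≡ 8, so v_5 = 8^{−1} = 7 (mod 11).
  v = [6, 7, 8, 5, 7].
Step 2: syndromes of r = [9, 2, 7, 8, 4] (all sums mod 11).
  S_0 = Σ v_i r_i = 6·9 + 7·2 + 8·7 + 5·8 + 7·4 = 192 ≡ 5.
  S_1 = Σ v_i α_i r_i = 6·5·9 + 7·6·2 + 8·2·7 + 5·9·8 + 7·3·4 = 910 ≡ 8.
  α_i^2 mod 11 = [3, 3, 4, 4, 9].
  S_2 = Σ v_i α_i^2 r_i = 6·3·9 + 7·3·2 + 8·4·7 + 5·4·8 + 7·9·4 = 840 ≡ 4.
  S = (5, 8, 4) ≠ 0, so r is not a codeword (an error is present).
Step 3: locate the error. For a single error e at position i, S_ℓ = v_i·e·α_i^ℓ, so α_err = S_1/S_0.
  S_0^{−1} = 5^{−1} = 9 (mod 11), so α_err = 8·9 = 72 ≡ 6 = α_2. Error position i = 2.
  Consistency check: S_2/S_1 = 4·7 = 28 ≡ 6 = α_err ✓ (single-error assumption holds).
Step 4: error magnitude e = S_0/v_2 = S_0·∏_{j≠2}(α_2 − α_j) = 5·8 = 40 ≡ 7 (mod 11).
Step 5: correct position 2: c_2 = r_2 − e = 2 − 7 ≡ 6 (mod 11). Hence c = [9, 6, 7, 8, 4].
  Check: interpolating c through the α_i gives m(x) = 2 + 8·x (degree < 2) with m(α_i) = c_i for every i, so c is indeed a codeword.


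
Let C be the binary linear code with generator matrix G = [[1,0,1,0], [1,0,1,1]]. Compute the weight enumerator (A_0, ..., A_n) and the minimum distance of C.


Weight distribution: A_0 = 1, A_1 = 1, A_2 = 1, A_3 = 1. Minimum distance d = 1.

Enumerate all 2^2 = 4 messages m ∈ F_2^2.
For each, compute codeword c = mG in F_2^4, then tally its weight.
  m = 00 → c = 0000, weight = 0.
  m = 10 → c = 1010, weight = 2.
  m = 01 → c = 1011, weight = 3.
  m = 11 → c = 0001, weight = 1.
Tally weights:
  weight 0: 1 codewords.
  weight 1: 1 codewords.
  weight 2: 1 codewords.
  weight 3: 1 codewords.
Minimum distance d = smallest w > 0 with A_w > 0 = 1.
Sanity: Σ A_w = 4 = 2^2 = 4 ✓.


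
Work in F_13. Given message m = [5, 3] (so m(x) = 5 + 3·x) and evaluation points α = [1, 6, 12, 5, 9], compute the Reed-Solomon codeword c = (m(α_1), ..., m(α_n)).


c = [8, 10, 2, 7, 6]

Message polynomial: m(x) = 5 + 3·x (mod 13).
For each evaluation point α_i, compute m(α_i) mod 13:
  α_1 = 1: Horner steps 3 → 8, so m(1) = 8.
  α_2 = 6: Horner steps 3 → 10, so m(6) = 10.
  α_3 = 12: Horner steps 3 → 2, so m(12) = 2.
  α_4 = 5: Horner steps 3 → 7, so m(5) = 7.
  α_5 = 9: Horner steps 3 → 6, so m(9) = 6.
Codeword c = [8, 10, 2, 7, 6] ∈ F_13^5.


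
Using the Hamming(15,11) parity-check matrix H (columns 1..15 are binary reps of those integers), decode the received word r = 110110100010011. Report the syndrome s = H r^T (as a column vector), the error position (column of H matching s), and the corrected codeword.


s = (1, 1, 1, 1)^T, error position = 15, corrected codeword c = 110110100010010

Compute s = H r^T mod 2 one row at a time:
  s_1 = 0 + 0 + 0 + 1 + 0 + 0 + 1 + 1 = 3 ≡ 1 (mod 2).
  s_2 = 1 + 1 + 0 + 1 + 0 + 0 + 1 + 1 = 5 ≡ 1 (mod 2).
  s_3 = 1 + 0 + 0 + 1 + 0 + 1 + 1 + 1 = 5 ≡ 1 (mod 2).
  s_4 = 1 + 0 + 1 + 1 + 0 + 1 + 0 + 1 = 5 ≡ 1 (mod 2).
s = (1, 1, 1, 1)^T — this equals column 15 of H (binary 1111), so error is at position 15.
Correct: flip bit 15 of r = 110110100010011 to get c = 110110100010010.


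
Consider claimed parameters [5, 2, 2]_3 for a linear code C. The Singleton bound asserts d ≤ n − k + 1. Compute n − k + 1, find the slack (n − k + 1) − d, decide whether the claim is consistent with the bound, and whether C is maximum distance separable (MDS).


Singleton RHS = n − k + 1 = 4, slack = 2, bound satisfied, not MDS.

Singleton bound: d ≤ n − k + 1.
Here n = 5, k = 2, so n − k + 1 = 4.
Given d = 2, check d ≤ 4: YES.
Slack = (n − k + 1) − d = 2.
The code is NOT MDS (slack = 2 > 0).
Description: the claimed parameters are [5, 2, 2]_3; such a code would be non-MDS.


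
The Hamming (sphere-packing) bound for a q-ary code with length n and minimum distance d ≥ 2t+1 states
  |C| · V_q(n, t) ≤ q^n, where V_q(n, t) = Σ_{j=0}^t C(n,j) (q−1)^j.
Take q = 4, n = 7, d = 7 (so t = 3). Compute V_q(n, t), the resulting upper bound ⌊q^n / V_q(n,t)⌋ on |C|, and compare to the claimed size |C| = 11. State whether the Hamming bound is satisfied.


V_q(n, t) = 1156, q^n = 16384, Hamming bound = 14, |C| = 11 ≤ bound (satisfied).

Step 1: Compute V_q(n, t) = Σ_{j=0}^3 C(n, j) (q−1)^j.
  j = 0: C(7,0)·(3)^0 = 1·1 = 1.
  j = 1: C(7,1)·(3)^1 = 7·3 = 21.
  j = 2: C(7,2)·(3)^2 = 21·9 = 189.
  j = 3: C(7,3)·(3)^3 = 35·27 = 945.
  V_q(n, t) = 1 + 21 + 189 + 945 = 1156.
Step 2: q^n = 4^7 = 16384.
Step 3: Hamming bound ⌊q^n / V_q(n,t)⌋ = ⌊16384/1156⌋ = 14.
Step 4: Compare |C| = 11 to 14: satisfied.
The claimed |C| lies below the Hamming bound.


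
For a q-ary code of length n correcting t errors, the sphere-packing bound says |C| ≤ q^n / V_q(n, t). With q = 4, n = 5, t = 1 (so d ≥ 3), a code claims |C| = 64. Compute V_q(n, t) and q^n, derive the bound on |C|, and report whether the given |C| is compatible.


V_q(n, t) = 16, q^n = 1024, Hamming bound = 64, |C| = 64 ≤ bound (satisfied).

Step 1: Compute V_q(n, t) = Σ_{j=0}^1 C(n, j) (q−1)^j.
  j = 0: C(5,0)·(3)^0 = 1·1 = 1.
  j = 1: C(5,1)·(3)^1 = 5·3 = 15.
  V_q(n, t) = 1 + 15 = 16.
Step 2: q^n = 4^5 = 1024.
Step 3: Hamming bound ⌊q^n / V_q(n,t)⌋ = ⌊1024/16⌋ = 64.
Step 4: Compare |C| = 64 to 64: satisfied.
The claimed |C| lies at the Hamming bound (tight).


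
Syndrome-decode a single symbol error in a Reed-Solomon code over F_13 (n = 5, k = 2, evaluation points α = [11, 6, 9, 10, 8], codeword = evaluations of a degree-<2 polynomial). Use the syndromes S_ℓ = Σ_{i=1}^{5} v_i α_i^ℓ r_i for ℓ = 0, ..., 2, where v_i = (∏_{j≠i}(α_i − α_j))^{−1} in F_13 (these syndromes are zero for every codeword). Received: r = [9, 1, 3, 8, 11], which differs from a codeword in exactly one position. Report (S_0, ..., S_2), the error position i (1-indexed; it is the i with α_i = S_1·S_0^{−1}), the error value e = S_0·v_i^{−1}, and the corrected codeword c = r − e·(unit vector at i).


S = (12, 2, 9), error at position 1, error magnitude e = 9, c = [0, 1, 3, 8, 11].

Step 1: column multipliers v_i = (∏_{j≠i}(α_i − α_j))^{−1} mod 13.
  i = 1 (α = 11): (11−6)(11−9)(11−10)(11−8) = 5·2·1·3 = 30 ≡ 4, so v_1 = 4^{−1} = 10 (mod 13).
  i = 2 (α = 6): (6−11)(6−9)(6−10)(6−8) = (−5)·(−3)·(−4)·(−2) = 120 ≡ 3, so v_2 = 3^{−1} = 9 (mod 13).
  i = 3 (α = 9): (9−11)(9−6)(9−10)(9−8) = (−2)·3·(−1)·1 = 6 ≡ 6, so v_3 = 6^{−1} = 11 (mod 13).
  i = 4 (α = 10): (10−11)(10−6)(10−9)(10−8) = (−1)·4·1·2 = −8 ≡ 5, so v_4 = 5^{−1} = 8 (mod 13).
  i = 5 (α = 8): (8−11)(8−6)(8−9)(8−10) = (−3)·2·(−1)·(−2) = −12 ≡ 1, so v_5 = 1^{−1} = 1 (mod 13).
  v = [10, 9, 11, 8, 1].
Step 2: syndromes of r = [9, 1, 3, 8, 11] (all sums mod 13).
  S_0 = Σ v_i r_i = 10·9 + 9·1 + 11·3 + 8·8 + 1·11 = 207 ≡ 12.
  S_1 = Σ v_i α_i r_i = 10·11·9 + 9·6·1 + 11·9·3 + 8·10·8 + 1·8·11 = 2069 ≡ 2.
  α_i^2 mod 13 = [4, 10, 3, 9, 12].
  S_2 = Σ v_i α_i^2 r_i = 10·4·9 + 9·10·1 + 11·3·3 + 8·9·8 + 1·12·11 = 1257 ≡ 9.
  S = (12, 2, 9) ≠ 0, so r is not a codeword (an error is present).
Step 3: locate the error. For a single error e at position i, S_ℓ = v_i·e·α_i^ℓ, so α_err = S_1/S_0.
  S_0^{−1} = 12^{−1} = 12 (mod 13), so α_err = 2·12 = 24 ≡ 11 = α_1. Error position i = 1.
  Consistency check: S_2/S_1 = 9·7 = 63 ≡ 11 = α_err ✓ (single-error assumption holds).
Step 4: error magnitude e = S_0/v_1 = S_0·∏_{j≠1}(α_1 − α_j) = 12·4 = 48 ≡ 9 (mod 13).
Step 5: correct position 1: c_1 = r_1 − e = 9 − 9 ≡ 0 (mod 13). Hence c = [0, 1, 3, 8, 11].
  Check: interpolating c through the α_i gives m(x) = 10 + 5·x (degree < 2) with m(α_i) = c_i for every i, so c is indeed a codeword.


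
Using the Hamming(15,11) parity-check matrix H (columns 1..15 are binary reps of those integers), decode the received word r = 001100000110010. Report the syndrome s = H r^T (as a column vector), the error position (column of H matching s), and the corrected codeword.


s = (1, 0, 0, 0)^T, error position = 8, corrected codeword c = 001100010110010

Compute s = H r^T mod 2 one row at a time:
  s_1 = 0 + 0 + 1 + 1 + 0 + 0 + 1 + 0 = 3 ≡ 1 (mod 2).
  s_2 = 1 + 0 + 0 + 0 + 0 + 0 + 1 + 0 = 2 ≡ 0 (mod 2).
  s_3 = 0 + 1 + 0 + 0 + 1 + 1 + 1 + 0 = 4 ≡ 0 (mod 2).
  s_4 = 0 + 1 + 0 + 0 + 0 + 1 + 0 + 0 = 2 ≡ 0 (mod 2).
s = (1, 0, 0, 0)^T — this equals column 8 of H (binary 1000), so error is at position 8.
Correct: flip bit 8 of r = 001100000110010 to get c = 001100010110010.


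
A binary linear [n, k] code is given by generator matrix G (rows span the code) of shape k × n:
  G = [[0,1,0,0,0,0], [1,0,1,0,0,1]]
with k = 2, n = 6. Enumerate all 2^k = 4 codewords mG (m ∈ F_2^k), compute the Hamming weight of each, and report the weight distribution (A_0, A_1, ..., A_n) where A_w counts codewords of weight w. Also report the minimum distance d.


Weight distribution: A_0 = 1, A_1 = 1, A_3 = 1, A_4 = 1. Minimum distance d = 1.

Enumerate all 2^2 = 4 messages m ∈ F_2^2.
For each, compute codeword c = mG in F_2^6, then tally its weight.
  m = 00 → c = 000000, weight = 0.
  m = 10 → c = 010000, weight = 1.
  m = 01 → c = 101001, weight = 3.
  m = 11 → c = 111001, weight = 4.
Tally weights:
  weight 0: 1 codewords.
  weight 1: 1 codewords.
  weight 3: 1 codewords.
  weight 4: 1 codewords.
Minimum distance d = smallest w > 0 with A_w > 0 = 1.
Sanity: Σ A_w = 4 = 2^2 = 4 ✓.


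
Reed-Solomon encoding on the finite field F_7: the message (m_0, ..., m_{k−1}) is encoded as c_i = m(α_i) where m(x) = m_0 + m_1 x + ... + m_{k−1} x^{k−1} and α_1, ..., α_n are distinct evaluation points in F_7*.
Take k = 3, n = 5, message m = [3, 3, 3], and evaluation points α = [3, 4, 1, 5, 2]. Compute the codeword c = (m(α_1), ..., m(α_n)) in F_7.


c = [4, 0, 2, 2, 0]

Message polynomial: m(x) = 3 + 3·x + 3·x^2 (mod 7).
For each evaluation point α_i, compute m(α_i) mod 7:
  α_1 = 3: Horner steps 3 → 5 → 4, so m(3) = 4.
  α_2 = 4: Horner steps 3 → 1 → 0, so m(4) = 0.
  α_3 = 1: Horner steps 3 → 6 → 2, so m(1) = 2.
  α_4 = 5: Horner steps 3 → 4 → 2, so m(5) = 2.
  α_5 = 2: Horner steps 3 → 2 → 0, so m(2) = 0.
Codeword c = [4, 0, 2, 2, 0] ∈ F_7^5.


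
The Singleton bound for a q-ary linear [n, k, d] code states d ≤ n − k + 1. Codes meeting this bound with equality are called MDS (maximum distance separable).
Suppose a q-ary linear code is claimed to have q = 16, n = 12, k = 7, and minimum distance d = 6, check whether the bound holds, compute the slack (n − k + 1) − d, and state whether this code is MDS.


Singleton RHS = n − k + 1 = 6, slack = 0, bound satisfied, MDS.

Singleton bound: d ≤ n − k + 1.
Here n = 12, k = 7, so n − k + 1 = 6.
Given d = 6, check d ≤ 6: YES.
Slack = (n − k + 1) − d = 0.
The code is MDS (slack = 0).
Description: the claimed parameters are [12, 7, 6]_16; such a code would be MDS (meets Singleton bound).


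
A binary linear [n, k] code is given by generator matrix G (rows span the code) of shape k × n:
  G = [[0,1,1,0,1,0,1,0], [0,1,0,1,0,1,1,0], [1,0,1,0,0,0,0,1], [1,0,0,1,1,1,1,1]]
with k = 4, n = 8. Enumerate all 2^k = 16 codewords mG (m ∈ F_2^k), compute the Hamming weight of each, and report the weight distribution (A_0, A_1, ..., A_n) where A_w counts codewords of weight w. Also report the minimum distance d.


Weight distribution: A_0 = 1, A_1 = 1, A_3 = 3, A_4 = 5, A_5 = 3, A_6 = 2, A_7 = 1. Minimum distance d = 1.

Enumerate all 2^4 = 16 messages m ∈ F_2^4.
For each, compute codeword c = mG in F_2^8, then tally its weight.
  m = 0000 → c = 00000000, weight = 0.
  m = 1000 → c = 01101010, weight = 4.
  m = 0100 → c = 01010110, weight = 4.
  m = 1100 → c = 00111100, weight = 4.
  m = 0010 → c = 10100001, weight = 3.
  m = 1010 → c = 11001011, weight = 5.
  m = 0110 → c = 11110111, weight = 7.
  m = 1110 → c = 10011101, weight = 5.
  m = 0001 → c = 10011111, weight = 6.
  m = 1001 → c = 11110101, weight = 6.
  m = 0101 → c = 11001001, weight = 4.
  m = 1101 → c = 10100011, weight = 4.
  m = 0011 → c = 00111110, weight = 5.
  m = 1011 → c = 01010100, weight = 3.
  m = 0111 → c = 01101000, weight = 3.
  m = 1111 → c = 00000010, weight = 1.
Tally weights:
  weight 0: 1 codewords.
  weight 1: 1 codewords.
  weight 3: 3 codewords.
  weight 4: 5 codewords.
  weight 5: 3 codewords.
  weight 6: 2 codewords.
  weight 7: 1 codewords.
Minimum distance d = smallest w > 0 with A_w > 0 = 1.
Sanity: Σ A_w = 16 = 2^4 = 16 ✓.


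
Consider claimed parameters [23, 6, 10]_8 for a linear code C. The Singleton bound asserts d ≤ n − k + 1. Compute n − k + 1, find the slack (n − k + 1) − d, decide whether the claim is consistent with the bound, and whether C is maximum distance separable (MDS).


Singleton RHS = n − k + 1 = 18, slack = 8, bound satisfied, not MDS.

Singleton bound: d ≤ n − k + 1.
Here n = 23, k = 6, so n − k + 1 = 18.
Given d = 10, check d ≤ 18: YES.
Slack = (n − k + 1) − d = 8.
The code is NOT MDS (slack = 8 > 0).
Description: the claimed parameters are [23, 6, 10]_8; such a code would be non-MDS.


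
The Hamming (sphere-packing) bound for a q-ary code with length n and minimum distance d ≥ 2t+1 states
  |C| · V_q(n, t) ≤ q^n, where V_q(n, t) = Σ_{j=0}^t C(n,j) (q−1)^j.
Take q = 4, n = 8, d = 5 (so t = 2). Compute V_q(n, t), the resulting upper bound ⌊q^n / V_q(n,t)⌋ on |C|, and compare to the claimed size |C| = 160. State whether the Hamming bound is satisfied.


V_q(n, t) = 277, q^n = 65536, Hamming bound = 236, |C| = 160 ≤ bound (satisfied).

Step 1: Compute V_q(n, t) = Σ_{j=0}^2 C(n, j) (q−1)^j.
  j = 0: C(8,0)·(3)^0 = 1·1 = 1.
  j = 1: C(8,1)·(3)^1 = 8·3 = 24.
  j = 2: C(8,2)·(3)^2 = 28·9 = 252.
  V_q(n, t) = 1 + 24 + 252 = 277.
Step 2: q^n = 4^8 = 65536.
Step 3: Hamming bound ⌊q^n / V_q(n,t)⌋ = ⌊65536/277⌋ = 236.
Step 4: Compare |C| = 160 to 236: satisfied.
The claimed |C| lies below the Hamming bound.


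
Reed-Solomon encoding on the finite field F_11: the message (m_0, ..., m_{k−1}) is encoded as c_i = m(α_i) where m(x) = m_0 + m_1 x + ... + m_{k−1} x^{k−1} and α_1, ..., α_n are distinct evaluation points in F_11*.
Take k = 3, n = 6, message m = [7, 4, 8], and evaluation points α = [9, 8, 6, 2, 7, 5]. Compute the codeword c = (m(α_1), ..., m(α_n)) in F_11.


c = [9, 1, 0, 3, 9, 7]

Message polynomial: m(x) = 7 + 4·x + 8·x^2 (mod 11).
For each evaluation point α_i, compute m(α_i) mod 11:
  α_1 = 9: Horner steps 8 → 10 → 9, so m(9) = 9.
  α_2 = 8: Horner steps 8 → 2 → 1, so m(8) = 1.
  α_3 = 6: Horner steps 8 → 8 → 0, so m(6) = 0.
  α_4 = 2: Horner steps 8 → 9 → 3, so m(2) = 3.
  α_5 = 7: Horner steps 8 → 5 → 9, so m(7) = 9.
  α_6 = 5: Horner steps 8 → 0 → 7, so m(5) = 7.
Codeword c = [9, 1, 0, 3, 9, 7] ∈ F_11^6.


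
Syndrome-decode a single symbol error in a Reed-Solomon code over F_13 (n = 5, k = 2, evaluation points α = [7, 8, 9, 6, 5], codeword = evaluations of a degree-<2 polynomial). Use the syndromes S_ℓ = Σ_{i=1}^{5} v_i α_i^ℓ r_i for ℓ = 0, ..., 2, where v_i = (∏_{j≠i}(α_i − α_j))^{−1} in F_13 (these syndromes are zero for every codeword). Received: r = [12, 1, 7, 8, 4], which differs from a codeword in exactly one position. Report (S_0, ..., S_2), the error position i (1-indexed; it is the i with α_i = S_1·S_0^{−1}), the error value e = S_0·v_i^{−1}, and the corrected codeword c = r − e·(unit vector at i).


S = (9, 7, 4), error at position 2, error magnitude e = 11, c = [12, 3, 7, 8, 4].

Step 1: column multipliers v_i = (∏_{j≠i}(α_i − α_j))^{−1} mod 13.
  i = 1 (α = 7): (7−8)(7−9)(7−6)(7−5) = (−1)·(−2)·1·2 = 4 ≡ 4, so v_1 = 4^{−1} = 10 (mod 13).
  i = 2 (α = 8): (8−7)(8−9)(8−6)(8−5) = 1·(−1)·2·3 = −6 ≡ 7, so v_2 = 7^{−1} = 2 (mod 13).
  i = 3 (α = 9): (9−7)(9−8)(9−6)(9−5) = 2·1·3·4 = 24 ≡ 11, so v_3 = 11^{−1} = 6 (mod 13).
  i = 4 (α = 6): (6−7)(6−8)(6−9)(6−5) = (−1)·(−2)·(−3)·1 = −6 ≡ 7, so v_4 = 7^{−1} = 2 (mod 13).
  i = 5 (α = 5): (5−7)(5−8)(5−9)(5−6) = (−2)·(−3)·(−4)·(−1) = 24 ≡ 11, so v_5 = 11^{−1} = 6 (mod 13).
  v = [10, 2, 6, 2, 6].
Step 2: syndromes of r = [12, 1, 7, 8, 4] (all sums mod 13).
  S_0 = Σ v_i r_i = 10·12 + 2·1 + 6·7 + 2·8 + 6·4 = 204 ≡ 9.
  S_1 = Σ v_i α_i r_i = 10·7·12 + 2·8·1 + 6·9·7 + 2·6·8 + 6·5·4 = 1450 ≡ 7.
  α_i^2 mod 13 = [10, 12, 3, 10, 12].
  S_2 = Σ v_i α_i^2 r_i = 10·10·12 + 2·12·1 + 6·3·7 + 2·10·8 + 6·12·4 = 1798 ≡ 4.
  S = (9, 7, 4) ≠ 0, so r is not a codeword (an error is present).
Step 3: locate the error. For a single error e at position i, S_ℓ = v_i·e·α_i^ℓ, so α_err = S_1/S_0.
  S_0^{−1} = 9^{−1} = 3 (mod 13), so α_err = 7·3 = 21 ≡ 8 = α_2. Error position i = 2.
  Consistency check: S_2/S_1 = 4·2 = 8 ≡ 8 = α_err ✓ (single-error assumption holds).
Step 4: error magnitude e = S_0/v_2 = S_0·∏_{j≠2}(α_2 − α_j) = 9·7 = 63 ≡ 11 (mod 13).
Step 5: correct position 2: c_2 = r_2 − e = 1 − 11 ≡ 3 (mod 13). Hence c = [12, 3, 7, 8, 4].
  Check: interpolating c through the α_i gives m(x) = 10 + 4·x (degree < 2) with m(α_i) = c_i for every i, so c is indeed a codeword.


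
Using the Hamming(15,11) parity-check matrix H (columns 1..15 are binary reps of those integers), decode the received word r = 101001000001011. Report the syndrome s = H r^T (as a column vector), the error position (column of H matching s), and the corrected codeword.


s = (1, 0, 0, 1)^T, error position = 9, corrected codeword c = 101001001001011

Compute s = H r^T mod 2 one row at a time:
  s_1 = 0 + 0 + 0 + 0 + 1 + 0 + 1 + 1 = 3 ≡ 1 (mod 2).
  s_2 = 0 + 0 + 1 + 0 + 1 + 0 + 1 + 1 = 4 ≡ 0 (mod 2).
  s_3 = 0 + 1 + 1 + 0 + 0 + 0 + 1 + 1 = 4 ≡ 0 (mod 2).
  s_4 = 1 + 1 + 0 + 0 + 0 + 0 + 0 + 1 = 3 ≡ 1 (mod 2).
s = (1, 0, 0, 1)^T — this equals column 9 of H (binary 1001), so error is at position 9.
Correct: flip bit 9 of r = 101001000001011 to get c = 101001001001011.


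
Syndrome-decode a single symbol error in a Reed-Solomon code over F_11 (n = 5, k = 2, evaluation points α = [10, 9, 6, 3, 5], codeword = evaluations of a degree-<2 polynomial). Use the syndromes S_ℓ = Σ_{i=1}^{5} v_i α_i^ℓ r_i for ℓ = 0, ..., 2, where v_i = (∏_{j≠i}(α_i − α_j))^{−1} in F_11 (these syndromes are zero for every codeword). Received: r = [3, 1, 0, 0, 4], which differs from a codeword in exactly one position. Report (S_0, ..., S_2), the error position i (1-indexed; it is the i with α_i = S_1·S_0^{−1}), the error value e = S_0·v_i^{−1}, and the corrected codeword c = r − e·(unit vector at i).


S = (9, 10, 5), error at position 3, error magnitude e = 5, c = [3, 1, 6, 0, 4].

Step 1: column multipliers v_i = (∏_{j≠i}(α_i − α_j))^{−1} mod 11.
  i = 1 (α = 10): (10−9)(10−6)(10−3)(10−5) = 1·4·7·5 = 140 ≡ 8, so v_1 = 8^{−1} = 7 (mod 11).
  i = 2 (α = 9): (9−10)(9−6)(9−3)(9−5) = (−1)·3·6·4 = −72 ≡ 5, so v_2 = 5^{−1} = 9 (mod 11).
  i = 3 (α = 6): (6−10)(6−9)(6−3)(6−5) = (−4)·(−3)·3·1 = 36 ≡ 3, so v_3 = 3^{−1} = 4 (mod 11).
  i = 4 (α = 3): (3−10)(3−9)(3−6)(3−5) = (−7)·(−6)·(−3)·(−2) = 252 ≡ 10, so v_4 = 10^{−1} = 10 (mod 11).
  i = 5 (α = 5): (5−10)(5−9)(5−6)(5−3) = (−5)·(−4)·(−1)·2 = −40 ≡ 4, so v_5 = 4^{−1} = 3 (mod 11).
  v = [7, 9, 4, 10, 3].
Step 2: syndromes of r = [3, 1, 0, 0, 4] (all sums mod 11).
  S_0 = Σ v_i r_i = 7·3 + 9·1 + 4·0 + 10·0 + 3·4 = 42 ≡ 9.
  S_1 = Σ v_i α_i r_i = 7·10·3 + 9·9·1 + 4·6·0 + 10·3·0 + 3·5·4 = 351 ≡ 10.
  α_i^2 mod 11 = [1, 4, 3, 9, 3].
  S_2 = Σ v_i α_i^2 r_i = 7·1·3 + 9·4·1 + 4·3·0 + 10·9·0 + 3·3·4 = 93 ≡ 5.
  S = (9, 10, 5) ≠ 0, so r is not a codeword (an error is present).
Step 3: locate the error. For a single error e at position i, S_ℓ = v_i·e·α_i^ℓ, so α_err = S_1/S_0.
  S_0^{−1} = 9^{−1} = 5 (mod 11), so α_err = 10·5 = 50 ≡ 6 = α_3. Error position i = 3.
  Consistency check: S_2/S_1 = 5·10 = 50 ≡ 6 = α_err ✓ (single-error assumption holds).
Step 4: error magnitude e = S_0/v_3 = S_0·∏_{j≠3}(α_3 − α_j) = 9·3 = 27 ≡ 5 (mod 11).
Step 5: correct position 3: c_3 = r_3 − e = 0 − 5 ≡ 6 (mod 11). Hence c = [3, 1, 6, 0, 4].
  Check: interpolating c through the α_i gives m(x) = 5 + 2·x (degree < 2) with m(α_i) = c_i for every i, so c is indeed a codeword.


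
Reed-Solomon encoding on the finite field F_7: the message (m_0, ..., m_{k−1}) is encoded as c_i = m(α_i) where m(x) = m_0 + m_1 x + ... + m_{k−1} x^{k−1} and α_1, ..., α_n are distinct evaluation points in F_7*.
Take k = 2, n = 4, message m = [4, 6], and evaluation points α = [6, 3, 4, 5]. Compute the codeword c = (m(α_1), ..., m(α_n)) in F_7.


c = [5, 1, 0, 6]

Message polynomial: m(x) = 4 + 6·x (mod 7).
For each evaluation point α_i, compute m(α_i) mod 7:
  α_1 = 6: Horner steps 6 → 5, so m(6) = 5.
  α_2 = 3: Horner steps 6 → 1, so m(3) = 1.
  α_3 = 4: Horner steps 6 → 0, so m(4) = 0.
  α_4 = 5: Horner steps 6 → 6, so m(5) = 6.
Codeword c = [5, 1, 0, 6] ∈ F_7^4.


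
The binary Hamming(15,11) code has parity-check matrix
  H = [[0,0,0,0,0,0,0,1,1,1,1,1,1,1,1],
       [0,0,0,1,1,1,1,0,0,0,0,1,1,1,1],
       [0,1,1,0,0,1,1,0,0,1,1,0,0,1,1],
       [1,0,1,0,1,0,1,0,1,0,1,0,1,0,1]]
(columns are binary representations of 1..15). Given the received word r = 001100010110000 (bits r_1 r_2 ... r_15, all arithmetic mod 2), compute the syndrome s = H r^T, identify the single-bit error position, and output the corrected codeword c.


s = (1, 1, 1, 0)^T, error position = 14, corrected codeword c = 001100010110010

Compute s = H r^T mod 2 one row at a time:
  s_1 = 1 + 0 + 1 + 1 + 0 + 0 + 0 + 0 = 3 ≡ 1 (mod 2).
  s_2 = 1 + 0 + 0 + 0 + 0 + 0 + 0 + 0 = 1 ≡ 1 (mod 2).
  s_3 = 0 + 1 + 0 + 0 + 1 + 1 + 0 + 0 = 3 ≡ 1 (mod 2).
  s_4 = 0 + 1 + 0 + 0 + 0 + 1 + 0 + 0 = 2 ≡ 0 (mod 2).
s = (1, 1, 1, 0)^T — this equals column 14 of H (binary 1110), so error is at position 14.
Correct: flip bit 14 of r = 001100010110000 to get c = 001100010110010.


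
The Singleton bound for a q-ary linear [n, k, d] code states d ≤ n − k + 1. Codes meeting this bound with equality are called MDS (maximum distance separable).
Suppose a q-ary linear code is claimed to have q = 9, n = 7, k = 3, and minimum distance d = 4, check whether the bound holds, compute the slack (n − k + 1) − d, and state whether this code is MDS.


Singleton RHS = n − k + 1 = 5, slack = 1, bound satisfied, not MDS.

Singleton bound: d ≤ n − k + 1.
Here n = 7, k = 3, so n − k + 1 = 5.
Given d = 4, check d ≤ 5: YES.
Slack = (n − k + 1) − d = 1.
The code is NOT MDS (slack = 1 > 0).
Description: the claimed parameters are [7, 3, 4]_9; such a code would be non-MDS.


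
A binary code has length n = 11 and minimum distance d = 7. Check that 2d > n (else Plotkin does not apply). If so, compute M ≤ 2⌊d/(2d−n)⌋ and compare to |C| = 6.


Plotkin bound M ≤ 4; given |C| = 6 > bound (violated).

Check applicability: 2d = 14, n = 11.
2d − n = 3 > 0, so Plotkin applies.
Compute d/(2d−n) = 7/3 ≈ 2.3333.
⌊d/(2d−n)⌋ = 2.
Plotkin bound: M ≤ 2·2 = 4.
Given |C| = 6, check: VIOLATED.
This |C| is above the Plotkin bound, so no binary code with n = 11, d = 7 and 6 codewords exists.


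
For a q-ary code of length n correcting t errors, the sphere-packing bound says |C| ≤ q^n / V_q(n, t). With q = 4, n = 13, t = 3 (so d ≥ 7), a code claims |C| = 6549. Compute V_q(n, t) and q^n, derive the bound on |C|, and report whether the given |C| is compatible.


V_q(n, t) = 8464, q^n = 67108864, Hamming bound = 7928, |C| = 6549 ≤ bound (satisfied).

Step 1: Compute V_q(n, t) = Σ_{j=0}^3 C(n, j) (q−1)^j.
  j = 0: C(13,0)·(3)^0 = 1·1 = 1.
  j = 1: C(13,1)·(3)^1 = 13·3 = 39.
  j = 2: C(13,2)·(3)^2 = 78·9 = 702.
  j = 3: C(13,3)·(3)^3 = 286·27 = 7722.
  V_q(n, t) = 1 + 39 + 702 + 7722 = 8464.
Step 2: q^n = 4^13 = 67108864.
Step 3: Hamming bound ⌊q^n / V_q(n,t)⌋ = ⌊67108864/8464⌋ = 7928.
Step 4: Compare |C| = 6549 to 7928: satisfied.
The claimed |C| lies below the Hamming bound.


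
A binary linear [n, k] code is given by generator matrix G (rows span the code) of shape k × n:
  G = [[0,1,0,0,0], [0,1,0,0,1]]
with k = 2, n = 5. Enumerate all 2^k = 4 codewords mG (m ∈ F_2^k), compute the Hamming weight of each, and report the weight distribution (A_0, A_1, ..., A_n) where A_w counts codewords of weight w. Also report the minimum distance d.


Weight distribution: A_0 = 1, A_1 = 2, A_2 = 1. Minimum distance d = 1.

Enumerate all 2^2 = 4 messages m ∈ F_2^2.
For each, compute codeword c = mG in F_2^5, then tally its weight.
  m = 00 → c = 00000, weight = 0.
  m = 10 → c = 01000, weight = 1.
  m = 01 → c = 01001, weight = 2.
  m = 11 → c = 00001, weight = 1.
Tally weights:
  weight 0: 1 codewords.
  weight 1: 2 codewords.
  weight 2: 1 codewords.
Minimum distance d = smallest w > 0 with A_w > 0 = 1.
Sanity: Σ A_w = 4 = 2^2 = 4 ✓.


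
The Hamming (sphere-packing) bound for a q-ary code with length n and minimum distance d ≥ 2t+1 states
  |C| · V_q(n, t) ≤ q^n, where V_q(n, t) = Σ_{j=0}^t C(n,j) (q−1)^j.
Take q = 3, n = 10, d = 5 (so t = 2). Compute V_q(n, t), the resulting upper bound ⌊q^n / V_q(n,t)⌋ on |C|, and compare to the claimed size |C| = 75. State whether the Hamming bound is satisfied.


V_q(n, t) = 201, q^n = 59049, Hamming bound = 293, |C| = 75 ≤ bound (satisfied).

Step 1: Compute V_q(n, t) = Σ_{j=0}^2 C(n, j) (q−1)^j.
  j = 0: C(10,0)·(2)^0 = 1·1 = 1.
  j = 1: C(10,1)·(2)^1 = 10·2 = 20.
  j = 2: C(10,2)·(2)^2 = 45·4 = 180.
  V_q(n, t) = 1 + 20 + 180 = 201.
Step 2: q^n = 3^10 = 59049.
Step 3: Hamming bound ⌊q^n / V_q(n,t)⌋ = ⌊59049/201⌋ = 293.
Step 4: Compare |C| = 75 to 293: satisfied.
The claimed |C| lies below the Hamming bound.


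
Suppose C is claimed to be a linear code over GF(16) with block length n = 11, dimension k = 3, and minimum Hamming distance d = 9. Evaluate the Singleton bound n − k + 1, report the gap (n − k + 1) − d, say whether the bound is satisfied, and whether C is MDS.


Singleton RHS = n − k + 1 = 9, slack = 0, bound satisfied, MDS.

Singleton bound: d ≤ n − k + 1.
Here n = 11, k = 3, so n − k + 1 = 9.
Given d = 9, check d ≤ 9: YES.
Slack = (n − k + 1) − d = 0.
The code is MDS (slack = 0).
Description: the claimed parameters are [11, 3, 9]_16; such a code would be MDS (meets Singleton bound).


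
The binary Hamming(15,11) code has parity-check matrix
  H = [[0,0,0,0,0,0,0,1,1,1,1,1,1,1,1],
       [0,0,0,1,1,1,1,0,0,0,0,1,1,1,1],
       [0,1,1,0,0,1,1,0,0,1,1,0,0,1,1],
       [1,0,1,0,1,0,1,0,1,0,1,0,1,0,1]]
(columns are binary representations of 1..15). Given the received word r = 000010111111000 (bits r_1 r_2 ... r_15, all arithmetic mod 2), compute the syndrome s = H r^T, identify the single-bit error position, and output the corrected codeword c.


s = (1, 1, 1, 0)^T, error position = 14, corrected codeword c = 000010111111010

Compute s = H r^T mod 2 one row at a time:
  s_1 = 1 + 1 + 1 + 1 + 1 + 0 + 0 + 0 = 5 ≡ 1 (mod 2).
  s_2 = 0 + 1 + 0 + 1 + 1 + 0 + 0 + 0 = 3 ≡ 1 (mod 2).
  s_3 = 0 + 0 + 0 + 1 + 1 + 1 + 0 + 0 = 3 ≡ 1 (mod 2).
  s_4 = 0 + 0 + 1 + 1 + 1 + 1 + 0 + 0 = 4 ≡ 0 (mod 2).
s = (1, 1, 1, 0)^T — this equals column 14 of H (binary 1110), so error is at position 14.
Correct: flip bit 14 of r = 000010111111000 to get c = 000010111111010.


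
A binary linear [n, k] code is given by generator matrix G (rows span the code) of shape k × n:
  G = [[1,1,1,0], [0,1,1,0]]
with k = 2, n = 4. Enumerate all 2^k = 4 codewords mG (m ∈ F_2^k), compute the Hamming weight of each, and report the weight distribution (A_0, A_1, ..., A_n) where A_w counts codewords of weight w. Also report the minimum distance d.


Weight distribution: A_0 = 1, A_1 = 1, A_2 = 1, A_3 = 1. Minimum distance d = 1.

Enumerate all 2^2 = 4 messages m ∈ F_2^2.
For each, compute codeword c = mG in F_2^4, then tally its weight.
  m = 00 → c = 0000, weight = 0.
  m = 10 → c = 1110, weight = 3.
  m = 01 → c = 0110, weight = 2.
  m = 11 → c = 1000, weight = 1.
Tally weights:
  weight 0: 1 codewords.
  weight 1: 1 codewords.
  weight 2: 1 codewords.
  weight 3: 1 codewords.
Minimum distance d = smallest w > 0 with A_w > 0 = 1.
Sanity: Σ A_w = 4 = 2^2 = 4 ✓.


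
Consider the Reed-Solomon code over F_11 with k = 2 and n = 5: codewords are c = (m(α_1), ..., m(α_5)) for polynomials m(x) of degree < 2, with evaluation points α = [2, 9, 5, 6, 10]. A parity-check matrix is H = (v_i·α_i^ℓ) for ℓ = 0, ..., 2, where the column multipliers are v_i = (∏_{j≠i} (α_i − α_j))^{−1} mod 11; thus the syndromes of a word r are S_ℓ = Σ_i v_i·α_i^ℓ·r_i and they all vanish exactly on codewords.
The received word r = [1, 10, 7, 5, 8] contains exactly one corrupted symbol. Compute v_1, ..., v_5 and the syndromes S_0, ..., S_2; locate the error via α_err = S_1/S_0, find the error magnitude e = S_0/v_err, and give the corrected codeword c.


S = (10, 9, 7), error at position 1, error magnitude e = 10, c = [2, 10, 7, 5, 8].

Step 1: column multipliers v_i = (∏_{j≠i}(α_i − α_j))^{−1} mod 11.
  i = 1 (α = 2): (2−9)(2−5)(2−6)(2−10) = (−7)·(−3)·(−4)·(−8) = 672 ≡ 1, so v_1 = 1^{−1} = 1 (mod 11).
  i = 2 (α = 9): (9−2)(9−5)(9−6)(9−10) = 7·4·3·(−1) = −84 ≡ 4, so v_2 = 4^{−1} = 3 (mod 11).
  i = 3 (α = 5): (5−2)(5−9)(5−6)(5−10) = 3·(−4)·(−1)·(−5) = −60 ≡ 6, so v_3 = 6^{−1} = 2 (mod 11).
  i = 4 (α = 6): (6−2)(6−9)(6−5)(6−10) = 4·(−3)·1·(−4) = 48 ≡ 4, so v_4 = 4^{−1} = 3 (mod 11).
  i = 5 (α = 10): (10−2)(10−9)(10−5)(10−6) = 8·1·5·4 = 160 ≡ 6, so v_5 = 6^{−1} = 2 (mod 11).
  v = [1, 3, 2, 3, 2].
Step 2: syndromes of r = [1, 10, 7, 5, 8] (all sums mod 11).
  S_0 = Σ v_i r_i = 1·1 + 3·10 + 2·7 + 3·5 + 2·8 = 76 ≡ 10.
  S_1 = Σ v_i α_i r_i = 1·2·1 + 3·9·10 + 2·5·7 + 3·6·5 + 2·10·8 = 592 ≡ 9.
  α_i^2 mod 11 = [4, 4, 3, 3, 1].
  S_2 = Σ v_i α_i^2 r_i = 1·4·1 + 3·4·10 + 2·3·7 + 3·3·5 + 2·1·8 = 227 ≡ 7.
  S = (10, 9, 7) ≠ 0, so r is not a codeword (an error is present).
Step 3: locate the error. For a single error e at position i, S_ℓ = v_i·e·α_i^ℓ, so α_err = S_1/S_0.
  S_0^{−1} = 10^{−1} = 10 (mod 11), so α_err = 9·10 = 90 ≡ 2 = α_1. Error position i = 1.
  Consistency check: S_2/S_1 = 7·5 = 35 ≡ 2 = α_err ✓ (single-error assumption holds).
Step 4: error magnitude e = S_0/v_1 = S_0·∏_{j≠1}(α_1 − α_j) = 10·1 = 10 ≡ 10 (mod 11).
Step 5: correct position 1: c_1 = r_1 − e = 1 − 10 ≡ 2 (mod 11). Hence c = [2, 10, 7, 5, 8].
  Check: interpolating c through the α_i gives m(x) = 6 + 9·x (degree < 2) with m(α_i) = c_i for every i, so c is indeed a codeword.


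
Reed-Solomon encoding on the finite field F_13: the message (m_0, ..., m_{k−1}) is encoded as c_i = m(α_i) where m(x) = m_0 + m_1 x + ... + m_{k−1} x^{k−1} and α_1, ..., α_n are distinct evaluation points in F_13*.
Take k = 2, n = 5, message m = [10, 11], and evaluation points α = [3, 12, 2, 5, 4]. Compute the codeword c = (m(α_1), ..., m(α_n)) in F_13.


c = [4, 12, 6, 0, 2]

Message polynomial: m(x) = 10 + 11·x (mod 13).
For each evaluation point α_i, compute m(α_i) mod 13:
  α_1 = 3: Horner steps 11 → 4, so m(3) = 4.
  α_2 = 12: Horner steps 11 → 12, so m(12) = 12.
  α_3 = 2: Horner steps 11 → 6, so m(2) = 6.
  α_4 = 5: Horner steps 11 → 0, so m(5) = 0.
  α_5 = 4: Horner steps 11 → 2, so m(4) = 2.
Codeword c = [4, 12, 6, 0, 2] ∈ F_13^5.


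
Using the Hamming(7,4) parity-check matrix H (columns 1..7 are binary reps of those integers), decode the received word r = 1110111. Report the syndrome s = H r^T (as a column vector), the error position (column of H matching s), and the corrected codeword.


s = (1, 0, 0)^T, error position = 4, corrected codeword c = 1111111

Compute s = H r^T mod 2 one row at a time:
  s_1 = 0 + 1 + 1 + 1 = 3 ≡ 1 (mod 2).
  s_2 = 1 + 1 + 1 + 1 = 4 ≡ 0 (mod 2).
  s_3 = 1 + 1 + 1 + 1 = 4 ≡ 0 (mod 2).
s = (1, 0, 0)^T — this equals column 4 of H (binary 100), so error is at position 4.
Correct: flip bit 4 of r = 1110111 to get c = 1111111.


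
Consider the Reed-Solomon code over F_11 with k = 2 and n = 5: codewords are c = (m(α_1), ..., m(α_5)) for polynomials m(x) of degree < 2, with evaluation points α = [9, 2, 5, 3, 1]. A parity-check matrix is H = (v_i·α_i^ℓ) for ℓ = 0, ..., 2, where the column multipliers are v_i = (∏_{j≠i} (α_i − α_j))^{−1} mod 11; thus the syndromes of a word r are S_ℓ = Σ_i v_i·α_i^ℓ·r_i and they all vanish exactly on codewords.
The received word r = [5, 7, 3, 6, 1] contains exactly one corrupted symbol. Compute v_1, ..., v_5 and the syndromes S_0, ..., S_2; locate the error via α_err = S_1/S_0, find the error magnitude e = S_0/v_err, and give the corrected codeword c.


S = (2, 6, 7), error at position 4, error magnitude e = 4, c = [5, 7, 3, 2, 1].

Step 1: column multipliers v_i = (∏_{j≠i}(α_i − α_j))^{−1} mod 11.
  i = 1 (α = 9): (9−2)(9−5)(9−3)(9−1) = 7·4·6·8 = 1344 ≡ 2, so v_1 = 2^{−1} = 6 (mod 11).
  i = 2 (α = 2): (2−9)(2−5)(2−3)(2−1) = (−7)·(−3)·(−1)·1 = −21 ≡ 1, so v_2 = 1^{−1} = 1 (mod 11).
  i = 3 (α = 5): (5−9)(5−2)(5−3)(5−1) = (−4)·3·2·4 = −96 ≡ 3, so v_3 = 3^{−1} = 4 (mod 11).
  i = 4 (α = 3): (3−9)(3−2)(3−5)(3−1) = (−6)·1·(−2)·2 = 24 ≡ 2, so v_4 = 2^{−1} = 6 (mod 11).
  i = 5 (α = 1): (1−9)(1−2)(1−5)(1−3) = (−8)·(−1)·(−4)·(−2) = 64 ≡ 9, so v_5 = 9^{−1} = 5 (mod 11).
  v = [6, 1, 4, 6, 5].
Step 2: syndromes of r = [5, 7, 3, 6, 1] (all sums mod 11).
  S_0 = Σ v_i r_i = 6·5 + 1·7 + 4·3 + 6·6 + 5·1 = 90 ≡ 2.
  S_1 = Σ v_i α_i r_i = 6·9·5 + 1·2·7 + 4·5·3 + 6·3·6 + 5·1·1 = 457 ≡ 6.
  α_i^2 mod 11 = [4, 4, 3, 9, 1].
  S_2 = Σ v_i α_i^2 r_i = 6·4·5 + 1·4·7 + 4·3·3 + 6·9·6 + 5·1·1 = 513 ≡ 7.
  S = (2, 6, 7) ≠ 0, so r is not a codeword (an error is present).
Step 3: locate the error. For a single error e at position i, S_ℓ = v_i·e·α_i^ℓ, so α_err = S_1/S_0.
  S_0^{−1} = 2^{−1} = 6 (mod 11), so α_err = 6·6 = 36 ≡ 3 = α_4. Error position i = 4.
  Consistency check: S_2/S_1 = 7·2 = 14 ≡ 3 = α_err ✓ (single-error assumption holds).
Step 4: error magnitude e = S_0/v_4 = S_0·∏_{j≠4}(α_4 − α_j) = 2·2 = 4 ≡ 4 (mod 11).
Step 5: correct position 4: c_4 = r_4 − e = 6 − 4 ≡ 2 (mod 11). Hence c = [5, 7, 3, 2, 1].
  Check: interpolating c through the α_i gives m(x) = 6 + 6·x (degree < 2) with m(α_i) = c_i for every i, so c is indeed a codeword.
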